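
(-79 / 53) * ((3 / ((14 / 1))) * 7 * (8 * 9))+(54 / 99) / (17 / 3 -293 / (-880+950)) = -29121192 / 181313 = -160.61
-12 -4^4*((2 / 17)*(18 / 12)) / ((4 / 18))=-215.29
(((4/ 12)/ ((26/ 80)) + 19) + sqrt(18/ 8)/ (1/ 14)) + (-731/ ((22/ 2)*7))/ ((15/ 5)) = 37899/ 1001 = 37.86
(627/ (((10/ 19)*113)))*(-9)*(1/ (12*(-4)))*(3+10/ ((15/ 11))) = 369303/ 18080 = 20.43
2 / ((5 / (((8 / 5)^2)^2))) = 2.62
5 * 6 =30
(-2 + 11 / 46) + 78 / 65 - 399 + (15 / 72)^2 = -399.52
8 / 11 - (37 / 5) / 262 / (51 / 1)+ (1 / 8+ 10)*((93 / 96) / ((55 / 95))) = 1662080489 / 94068480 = 17.67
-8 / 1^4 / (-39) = 8 / 39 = 0.21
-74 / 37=-2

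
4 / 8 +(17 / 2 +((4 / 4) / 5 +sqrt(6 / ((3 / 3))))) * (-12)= -1039 / 10 - 12 * sqrt(6)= -133.29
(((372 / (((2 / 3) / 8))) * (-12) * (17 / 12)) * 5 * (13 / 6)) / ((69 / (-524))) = 143596960 / 23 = 6243346.09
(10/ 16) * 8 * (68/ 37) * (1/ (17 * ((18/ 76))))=2.28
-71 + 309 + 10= 248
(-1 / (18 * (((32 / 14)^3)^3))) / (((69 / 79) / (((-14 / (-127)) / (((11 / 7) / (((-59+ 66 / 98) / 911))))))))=0.00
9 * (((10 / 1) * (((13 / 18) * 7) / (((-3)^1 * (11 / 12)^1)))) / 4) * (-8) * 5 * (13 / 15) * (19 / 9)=899080 / 297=3027.21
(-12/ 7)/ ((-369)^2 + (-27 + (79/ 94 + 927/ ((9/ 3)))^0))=-12/ 952945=-0.00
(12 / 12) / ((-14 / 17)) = -17 / 14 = -1.21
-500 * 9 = -4500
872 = 872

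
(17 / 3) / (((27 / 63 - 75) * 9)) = -119 / 14094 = -0.01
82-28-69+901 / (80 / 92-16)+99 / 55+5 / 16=-504157 / 6960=-72.44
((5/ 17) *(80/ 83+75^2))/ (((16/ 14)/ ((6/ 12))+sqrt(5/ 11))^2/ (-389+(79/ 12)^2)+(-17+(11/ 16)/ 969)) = -404328199816745779362602430000/ 4157825173390283504759796803+28568943274575369093120000 *sqrt(55)/ 4157825173390283504759796803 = -97.19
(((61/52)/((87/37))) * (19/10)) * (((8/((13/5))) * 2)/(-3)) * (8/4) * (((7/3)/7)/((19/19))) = -171532/132327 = -1.30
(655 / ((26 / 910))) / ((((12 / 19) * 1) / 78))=5662475 / 2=2831237.50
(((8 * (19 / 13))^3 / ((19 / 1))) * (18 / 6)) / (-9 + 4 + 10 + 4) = 184832 / 6591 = 28.04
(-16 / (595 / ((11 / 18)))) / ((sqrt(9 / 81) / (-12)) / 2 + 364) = -704 / 15593165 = -0.00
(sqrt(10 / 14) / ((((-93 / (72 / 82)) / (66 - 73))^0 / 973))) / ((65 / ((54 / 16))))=3753 * sqrt(35) / 520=42.70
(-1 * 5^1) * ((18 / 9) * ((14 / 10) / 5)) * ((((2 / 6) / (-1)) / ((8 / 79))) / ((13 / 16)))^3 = 55220368 / 296595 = 186.18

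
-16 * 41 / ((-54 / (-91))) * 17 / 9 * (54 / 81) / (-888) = 1.57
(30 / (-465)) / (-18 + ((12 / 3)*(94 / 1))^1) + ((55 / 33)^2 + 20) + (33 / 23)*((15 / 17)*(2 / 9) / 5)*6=451368788 / 19526931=23.12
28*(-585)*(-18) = 294840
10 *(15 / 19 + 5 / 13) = 2900 / 247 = 11.74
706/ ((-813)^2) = 706/ 660969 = 0.00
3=3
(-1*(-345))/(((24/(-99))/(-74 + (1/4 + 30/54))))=3333275/32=104164.84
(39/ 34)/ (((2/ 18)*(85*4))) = 351/ 11560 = 0.03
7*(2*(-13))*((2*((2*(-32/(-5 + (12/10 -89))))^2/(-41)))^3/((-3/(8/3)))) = -745472000000/368962362959769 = -0.00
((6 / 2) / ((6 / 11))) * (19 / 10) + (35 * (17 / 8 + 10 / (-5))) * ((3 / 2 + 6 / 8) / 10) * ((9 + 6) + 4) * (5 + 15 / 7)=23047 / 160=144.04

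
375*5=1875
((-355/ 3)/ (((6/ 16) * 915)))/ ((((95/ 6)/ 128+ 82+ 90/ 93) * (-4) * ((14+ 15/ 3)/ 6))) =2253824/ 6878343957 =0.00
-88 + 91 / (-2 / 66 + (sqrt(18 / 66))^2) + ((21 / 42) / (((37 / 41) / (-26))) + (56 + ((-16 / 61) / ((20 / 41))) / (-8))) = 29705443 / 90280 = 329.04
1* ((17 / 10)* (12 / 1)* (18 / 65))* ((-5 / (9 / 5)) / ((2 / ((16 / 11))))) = -1632 / 143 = -11.41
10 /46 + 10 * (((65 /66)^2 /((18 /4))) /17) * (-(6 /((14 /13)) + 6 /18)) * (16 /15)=-140310845 /241428033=-0.58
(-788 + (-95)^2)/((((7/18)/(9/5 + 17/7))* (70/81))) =888706404/8575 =103639.23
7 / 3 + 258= 781 / 3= 260.33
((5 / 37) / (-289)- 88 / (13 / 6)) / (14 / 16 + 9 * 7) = -6452536 / 10147657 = -0.64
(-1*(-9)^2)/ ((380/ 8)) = -162/ 95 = -1.71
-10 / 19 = -0.53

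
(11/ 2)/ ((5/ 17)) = 187/ 10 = 18.70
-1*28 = -28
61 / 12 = 5.08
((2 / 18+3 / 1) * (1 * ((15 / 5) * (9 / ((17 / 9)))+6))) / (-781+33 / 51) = -1610 / 19899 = -0.08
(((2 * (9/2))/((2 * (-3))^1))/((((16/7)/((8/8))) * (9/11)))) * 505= -38885/96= -405.05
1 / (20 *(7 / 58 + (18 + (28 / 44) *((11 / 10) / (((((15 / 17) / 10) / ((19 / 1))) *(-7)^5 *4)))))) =208887 / 75694163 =0.00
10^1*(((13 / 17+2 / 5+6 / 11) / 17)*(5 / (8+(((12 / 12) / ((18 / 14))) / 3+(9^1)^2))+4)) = 183885 / 45067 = 4.08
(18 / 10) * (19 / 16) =171 / 80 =2.14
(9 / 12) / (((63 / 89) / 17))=1513 / 84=18.01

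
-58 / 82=-29 / 41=-0.71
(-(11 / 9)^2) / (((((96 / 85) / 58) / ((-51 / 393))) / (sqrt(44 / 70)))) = 7.89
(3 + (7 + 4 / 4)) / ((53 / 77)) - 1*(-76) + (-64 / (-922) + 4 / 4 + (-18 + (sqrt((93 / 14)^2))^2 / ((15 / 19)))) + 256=9265153281 / 23944340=386.95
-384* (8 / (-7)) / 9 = 1024 / 21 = 48.76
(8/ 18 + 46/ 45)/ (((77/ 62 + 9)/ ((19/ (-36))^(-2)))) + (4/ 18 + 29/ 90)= 21838979/ 20631150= 1.06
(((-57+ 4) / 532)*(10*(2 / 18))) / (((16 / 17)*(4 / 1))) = -4505 / 153216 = -0.03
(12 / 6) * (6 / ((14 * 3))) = 2 / 7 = 0.29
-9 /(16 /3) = -27 /16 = -1.69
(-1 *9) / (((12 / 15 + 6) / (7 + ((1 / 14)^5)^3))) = -49003950100710850605 / 5289315248965615616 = -9.26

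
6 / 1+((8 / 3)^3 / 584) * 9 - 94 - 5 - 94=-40889 / 219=-186.71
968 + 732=1700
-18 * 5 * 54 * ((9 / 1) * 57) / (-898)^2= -623295 / 201601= -3.09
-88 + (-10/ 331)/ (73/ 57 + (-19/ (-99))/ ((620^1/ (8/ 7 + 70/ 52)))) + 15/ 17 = -14819007709047/ 170057376479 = -87.14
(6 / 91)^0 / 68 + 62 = 4217 / 68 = 62.01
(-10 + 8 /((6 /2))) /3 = -22 /9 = -2.44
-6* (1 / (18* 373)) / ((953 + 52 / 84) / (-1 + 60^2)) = -25193 / 7469698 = -0.00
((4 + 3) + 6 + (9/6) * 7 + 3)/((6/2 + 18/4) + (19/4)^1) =106/49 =2.16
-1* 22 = -22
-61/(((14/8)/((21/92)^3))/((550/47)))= -22193325/4574792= -4.85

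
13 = 13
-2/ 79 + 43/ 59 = 3279/ 4661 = 0.70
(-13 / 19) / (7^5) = -13 / 319333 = -0.00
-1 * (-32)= 32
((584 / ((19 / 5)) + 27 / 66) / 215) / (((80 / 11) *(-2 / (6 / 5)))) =-193233 / 3268000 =-0.06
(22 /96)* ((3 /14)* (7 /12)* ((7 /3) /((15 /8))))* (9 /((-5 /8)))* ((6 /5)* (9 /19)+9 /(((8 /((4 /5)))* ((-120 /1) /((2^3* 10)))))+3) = -3619 /2375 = -1.52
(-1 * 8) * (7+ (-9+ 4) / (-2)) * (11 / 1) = -836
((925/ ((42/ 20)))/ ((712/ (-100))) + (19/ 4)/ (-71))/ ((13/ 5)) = -164365055/ 6900348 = -23.82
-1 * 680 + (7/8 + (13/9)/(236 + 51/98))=-87182567/128376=-679.12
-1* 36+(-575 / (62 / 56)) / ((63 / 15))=-14848 / 93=-159.66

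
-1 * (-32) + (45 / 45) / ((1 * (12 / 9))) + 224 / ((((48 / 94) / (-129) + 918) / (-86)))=43655097 / 3710540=11.77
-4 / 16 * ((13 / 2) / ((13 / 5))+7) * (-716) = 3401 / 2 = 1700.50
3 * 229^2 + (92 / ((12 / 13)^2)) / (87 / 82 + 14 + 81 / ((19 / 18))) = 405011898067 / 2574378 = 157324.18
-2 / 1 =-2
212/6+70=105.33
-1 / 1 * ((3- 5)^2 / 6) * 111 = -74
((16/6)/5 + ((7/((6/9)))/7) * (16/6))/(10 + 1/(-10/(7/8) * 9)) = 3264/7193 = 0.45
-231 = -231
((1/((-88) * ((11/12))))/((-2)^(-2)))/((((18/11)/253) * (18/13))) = -299/54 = -5.54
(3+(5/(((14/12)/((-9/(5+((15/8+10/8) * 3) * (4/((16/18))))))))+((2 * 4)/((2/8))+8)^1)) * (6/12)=44587/2114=21.09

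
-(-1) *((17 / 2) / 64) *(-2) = -0.27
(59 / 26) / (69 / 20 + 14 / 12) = 1770 / 3601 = 0.49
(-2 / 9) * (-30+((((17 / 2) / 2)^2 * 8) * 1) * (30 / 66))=-7.93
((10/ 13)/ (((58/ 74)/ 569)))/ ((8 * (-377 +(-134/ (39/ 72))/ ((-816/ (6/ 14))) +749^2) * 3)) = 0.00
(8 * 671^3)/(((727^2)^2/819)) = 1979435930472/279342903841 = 7.09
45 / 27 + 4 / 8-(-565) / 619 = 11437 / 3714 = 3.08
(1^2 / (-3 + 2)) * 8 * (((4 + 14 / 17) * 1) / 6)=-328 / 51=-6.43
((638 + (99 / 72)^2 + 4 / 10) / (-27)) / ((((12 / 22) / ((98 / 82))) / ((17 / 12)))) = -1877434559 / 25505280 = -73.61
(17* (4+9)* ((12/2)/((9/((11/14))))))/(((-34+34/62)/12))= -17732/427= -41.53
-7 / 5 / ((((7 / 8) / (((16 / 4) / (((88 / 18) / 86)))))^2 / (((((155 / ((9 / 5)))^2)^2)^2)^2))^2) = -12853998023885627506321006130108638705889456713581993774653255968587473034858703613281250000000000000000 / 2628180114437679869492656607383623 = -4890836040221635672313294000000000000000000000000000000000000000000000.00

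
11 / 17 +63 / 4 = 1115 / 68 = 16.40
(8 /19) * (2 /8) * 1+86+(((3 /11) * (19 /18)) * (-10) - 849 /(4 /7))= -3517529 /2508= -1402.52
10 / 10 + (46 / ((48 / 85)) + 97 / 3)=2755 / 24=114.79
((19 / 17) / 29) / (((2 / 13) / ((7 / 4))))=1729 / 3944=0.44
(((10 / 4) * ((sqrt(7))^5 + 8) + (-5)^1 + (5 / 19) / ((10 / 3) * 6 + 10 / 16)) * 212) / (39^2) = 1995556 / 953667 + 25970 * sqrt(7) / 1521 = 47.27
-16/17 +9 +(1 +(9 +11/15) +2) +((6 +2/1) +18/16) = 29.92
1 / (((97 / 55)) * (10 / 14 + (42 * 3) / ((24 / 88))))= 0.00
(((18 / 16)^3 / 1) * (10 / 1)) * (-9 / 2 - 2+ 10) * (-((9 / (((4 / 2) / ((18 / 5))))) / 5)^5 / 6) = -5931020266101 / 2000000000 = -2965.51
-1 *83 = -83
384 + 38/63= 24230/63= 384.60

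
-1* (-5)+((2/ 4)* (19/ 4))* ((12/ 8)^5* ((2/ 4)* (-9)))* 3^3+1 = -1118859/ 512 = -2185.27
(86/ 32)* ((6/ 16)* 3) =387/ 128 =3.02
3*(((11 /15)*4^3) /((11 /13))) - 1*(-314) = 480.40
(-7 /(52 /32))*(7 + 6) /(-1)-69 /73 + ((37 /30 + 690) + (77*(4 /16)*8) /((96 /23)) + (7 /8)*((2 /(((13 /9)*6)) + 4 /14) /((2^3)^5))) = 2922544859401 /3731619840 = 783.18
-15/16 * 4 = -15/4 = -3.75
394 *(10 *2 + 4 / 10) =40188 / 5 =8037.60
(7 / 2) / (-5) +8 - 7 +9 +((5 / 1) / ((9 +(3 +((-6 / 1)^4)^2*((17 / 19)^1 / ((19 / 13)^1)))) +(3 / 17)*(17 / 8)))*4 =276173082511 / 29695968270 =9.30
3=3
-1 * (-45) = 45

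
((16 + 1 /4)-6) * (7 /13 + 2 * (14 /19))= 20377 /988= 20.62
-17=-17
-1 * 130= -130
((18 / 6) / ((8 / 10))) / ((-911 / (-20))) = 0.08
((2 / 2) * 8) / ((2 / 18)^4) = 52488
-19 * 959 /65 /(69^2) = -18221 /309465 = -0.06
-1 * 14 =-14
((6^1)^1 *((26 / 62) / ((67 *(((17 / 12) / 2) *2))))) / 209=936 / 7379581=0.00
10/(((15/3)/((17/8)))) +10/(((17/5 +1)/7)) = 887/44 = 20.16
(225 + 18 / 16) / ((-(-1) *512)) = 1809 / 4096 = 0.44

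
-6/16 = -3/8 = -0.38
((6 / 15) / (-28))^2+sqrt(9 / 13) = 1 / 4900+3 * sqrt(13) / 13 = 0.83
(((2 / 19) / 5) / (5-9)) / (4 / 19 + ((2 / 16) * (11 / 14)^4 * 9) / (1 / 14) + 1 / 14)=-10976 / 13106055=-0.00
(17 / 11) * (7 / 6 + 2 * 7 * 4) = 5831 / 66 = 88.35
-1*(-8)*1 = 8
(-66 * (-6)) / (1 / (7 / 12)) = 231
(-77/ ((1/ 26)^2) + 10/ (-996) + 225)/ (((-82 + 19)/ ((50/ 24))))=645246275/ 376488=1713.86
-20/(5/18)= -72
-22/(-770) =1/35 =0.03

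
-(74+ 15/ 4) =-311/ 4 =-77.75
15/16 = 0.94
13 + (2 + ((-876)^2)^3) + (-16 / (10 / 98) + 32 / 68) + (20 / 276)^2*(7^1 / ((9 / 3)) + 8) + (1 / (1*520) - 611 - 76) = 11411069063790802353592855 / 25252344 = 451881578351332547.73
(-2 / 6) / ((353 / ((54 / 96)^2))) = -27 / 90368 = -0.00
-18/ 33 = -6/ 11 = -0.55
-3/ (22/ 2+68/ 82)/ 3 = -41/ 485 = -0.08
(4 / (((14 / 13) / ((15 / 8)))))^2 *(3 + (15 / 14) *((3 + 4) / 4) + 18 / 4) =2851875 / 6272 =454.70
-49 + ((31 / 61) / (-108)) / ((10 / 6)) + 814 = 8399669 / 10980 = 765.00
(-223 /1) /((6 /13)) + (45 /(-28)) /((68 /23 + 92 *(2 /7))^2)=-128514700577 /265983168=-483.17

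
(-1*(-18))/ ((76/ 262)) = 1179/ 19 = 62.05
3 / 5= 0.60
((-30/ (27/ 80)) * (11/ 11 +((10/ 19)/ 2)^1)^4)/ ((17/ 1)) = -29491200/ 2215457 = -13.31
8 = 8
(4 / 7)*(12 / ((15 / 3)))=48 / 35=1.37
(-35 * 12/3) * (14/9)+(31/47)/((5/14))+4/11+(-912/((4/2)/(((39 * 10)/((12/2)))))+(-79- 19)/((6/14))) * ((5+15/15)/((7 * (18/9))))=-2119789808/162855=-13016.42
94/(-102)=-47/51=-0.92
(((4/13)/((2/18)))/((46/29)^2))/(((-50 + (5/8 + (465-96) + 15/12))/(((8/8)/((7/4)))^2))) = 968832/865009691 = 0.00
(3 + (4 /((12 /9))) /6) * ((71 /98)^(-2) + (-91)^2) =292278875 /10082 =28990.17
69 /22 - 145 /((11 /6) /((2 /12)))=-221 /22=-10.05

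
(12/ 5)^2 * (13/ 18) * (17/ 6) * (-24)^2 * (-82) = -13917696/ 25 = -556707.84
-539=-539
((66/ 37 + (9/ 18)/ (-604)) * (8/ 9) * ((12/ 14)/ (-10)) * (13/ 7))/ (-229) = 1035983/ 940375905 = 0.00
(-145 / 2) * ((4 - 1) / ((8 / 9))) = -3915 / 16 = -244.69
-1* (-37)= 37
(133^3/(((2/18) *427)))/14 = 3541.94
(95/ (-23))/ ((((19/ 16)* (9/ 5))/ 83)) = -33200/ 207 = -160.39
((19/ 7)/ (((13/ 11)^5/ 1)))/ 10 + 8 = 210984049/ 25990510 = 8.12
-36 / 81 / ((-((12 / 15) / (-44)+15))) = 55 / 1854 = 0.03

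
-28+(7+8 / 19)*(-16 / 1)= -2788 / 19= -146.74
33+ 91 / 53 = 1840 / 53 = 34.72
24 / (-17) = -24 / 17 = -1.41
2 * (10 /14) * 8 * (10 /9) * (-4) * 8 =-25600 /63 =-406.35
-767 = -767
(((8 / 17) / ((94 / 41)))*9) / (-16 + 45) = 1476 / 23171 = 0.06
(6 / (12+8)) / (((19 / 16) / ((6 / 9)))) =16 / 95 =0.17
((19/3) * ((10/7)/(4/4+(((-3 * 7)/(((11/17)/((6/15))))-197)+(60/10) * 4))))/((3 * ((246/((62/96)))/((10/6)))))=-809875/11352718944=-0.00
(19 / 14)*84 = 114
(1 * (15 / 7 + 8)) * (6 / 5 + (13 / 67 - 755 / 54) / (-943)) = 1471124189 / 119412090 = 12.32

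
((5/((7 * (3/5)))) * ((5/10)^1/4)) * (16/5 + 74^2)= 815.36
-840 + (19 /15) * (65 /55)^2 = -1521389 /1815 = -838.23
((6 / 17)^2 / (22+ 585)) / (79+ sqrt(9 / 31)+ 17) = 0.00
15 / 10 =3 / 2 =1.50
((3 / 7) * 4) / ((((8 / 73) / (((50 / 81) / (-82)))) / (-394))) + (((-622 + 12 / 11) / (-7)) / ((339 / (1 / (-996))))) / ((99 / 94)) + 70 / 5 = 227624700806 / 3768866739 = 60.40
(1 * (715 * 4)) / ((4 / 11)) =7865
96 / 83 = 1.16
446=446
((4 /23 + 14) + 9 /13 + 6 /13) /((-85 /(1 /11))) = -4583 /279565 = -0.02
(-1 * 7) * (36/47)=-252/47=-5.36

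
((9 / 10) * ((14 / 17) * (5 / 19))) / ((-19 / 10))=-630 / 6137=-0.10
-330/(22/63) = -945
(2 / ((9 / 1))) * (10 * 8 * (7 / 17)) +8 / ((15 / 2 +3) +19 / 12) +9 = 376753 / 22185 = 16.98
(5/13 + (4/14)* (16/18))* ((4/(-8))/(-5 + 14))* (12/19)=-1046/46683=-0.02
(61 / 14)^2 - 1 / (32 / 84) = 6413 / 392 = 16.36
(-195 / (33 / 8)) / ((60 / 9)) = -78 / 11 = -7.09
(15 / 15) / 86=1 / 86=0.01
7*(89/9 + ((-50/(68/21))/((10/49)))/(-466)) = 20065759/285192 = 70.36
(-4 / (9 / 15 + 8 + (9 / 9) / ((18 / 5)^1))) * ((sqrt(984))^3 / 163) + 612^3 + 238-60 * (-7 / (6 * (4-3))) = 229221236-708480 * sqrt(246) / 130237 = 229221150.68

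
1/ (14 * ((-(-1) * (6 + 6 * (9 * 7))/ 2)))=1/ 2688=0.00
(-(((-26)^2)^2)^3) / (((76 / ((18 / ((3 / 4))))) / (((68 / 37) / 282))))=-6489169052994387968 / 33041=-196397477467219.15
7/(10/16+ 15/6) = 2.24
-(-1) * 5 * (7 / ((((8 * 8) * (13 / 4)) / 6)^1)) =1.01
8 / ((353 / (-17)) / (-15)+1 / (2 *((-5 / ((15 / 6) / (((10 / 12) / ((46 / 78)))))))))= 6.63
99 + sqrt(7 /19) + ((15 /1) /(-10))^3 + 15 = sqrt(133) /19 + 885 /8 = 111.23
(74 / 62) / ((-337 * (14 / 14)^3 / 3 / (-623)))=69153 / 10447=6.62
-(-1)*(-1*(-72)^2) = -5184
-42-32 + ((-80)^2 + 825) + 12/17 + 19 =121902/17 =7170.71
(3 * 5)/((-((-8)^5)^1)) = 0.00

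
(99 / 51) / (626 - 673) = -33 / 799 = -0.04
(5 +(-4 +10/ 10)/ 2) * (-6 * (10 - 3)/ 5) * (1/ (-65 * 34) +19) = -6172383/ 11050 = -558.59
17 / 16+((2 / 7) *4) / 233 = 1.07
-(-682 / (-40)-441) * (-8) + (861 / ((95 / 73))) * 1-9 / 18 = -518793 / 190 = -2730.49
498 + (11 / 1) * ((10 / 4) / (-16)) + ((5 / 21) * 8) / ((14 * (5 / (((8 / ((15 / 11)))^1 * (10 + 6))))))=498.84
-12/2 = -6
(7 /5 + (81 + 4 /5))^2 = 173056 /25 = 6922.24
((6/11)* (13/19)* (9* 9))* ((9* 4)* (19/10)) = 113724/55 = 2067.71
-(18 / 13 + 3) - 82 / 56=-2129 / 364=-5.85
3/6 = 1/2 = 0.50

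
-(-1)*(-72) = -72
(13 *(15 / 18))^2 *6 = 4225 / 6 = 704.17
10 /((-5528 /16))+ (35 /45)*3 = 4777 /2073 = 2.30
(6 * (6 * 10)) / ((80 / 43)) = 387 / 2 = 193.50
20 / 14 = 10 / 7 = 1.43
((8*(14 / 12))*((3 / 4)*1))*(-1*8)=-56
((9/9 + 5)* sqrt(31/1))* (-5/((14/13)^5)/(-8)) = 5569395* sqrt(31)/2151296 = 14.41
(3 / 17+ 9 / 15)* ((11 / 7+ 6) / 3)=1166 / 595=1.96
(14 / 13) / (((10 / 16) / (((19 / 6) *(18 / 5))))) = 6384 / 325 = 19.64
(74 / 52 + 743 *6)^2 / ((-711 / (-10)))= 67216215125 / 240318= 279696.96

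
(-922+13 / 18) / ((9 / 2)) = -204.73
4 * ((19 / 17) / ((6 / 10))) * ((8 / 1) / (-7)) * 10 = -30400 / 357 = -85.15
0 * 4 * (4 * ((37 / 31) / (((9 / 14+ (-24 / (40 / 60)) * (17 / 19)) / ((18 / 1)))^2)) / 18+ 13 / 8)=0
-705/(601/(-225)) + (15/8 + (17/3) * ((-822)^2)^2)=2587110251449.81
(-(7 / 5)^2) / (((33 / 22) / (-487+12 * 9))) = 37142 / 75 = 495.23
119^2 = 14161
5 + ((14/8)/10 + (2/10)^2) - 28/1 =-4557/200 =-22.78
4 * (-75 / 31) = -300 / 31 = -9.68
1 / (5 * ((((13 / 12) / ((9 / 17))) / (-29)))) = -3132 / 1105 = -2.83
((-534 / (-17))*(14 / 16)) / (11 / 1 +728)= 0.04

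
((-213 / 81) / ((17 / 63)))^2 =94.97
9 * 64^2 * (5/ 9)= 20480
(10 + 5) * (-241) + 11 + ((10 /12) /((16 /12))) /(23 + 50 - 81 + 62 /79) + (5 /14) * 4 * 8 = -22935529 /6384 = -3592.66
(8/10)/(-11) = -4/55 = -0.07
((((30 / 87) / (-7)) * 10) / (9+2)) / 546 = -50 / 609609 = -0.00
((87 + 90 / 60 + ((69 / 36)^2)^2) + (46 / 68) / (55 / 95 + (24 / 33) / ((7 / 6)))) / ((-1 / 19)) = -1208267571197 / 620068608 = -1948.60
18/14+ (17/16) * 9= 1215/112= 10.85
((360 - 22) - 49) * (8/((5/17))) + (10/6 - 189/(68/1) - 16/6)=2671387/340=7857.02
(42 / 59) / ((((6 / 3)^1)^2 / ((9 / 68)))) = 189 / 8024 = 0.02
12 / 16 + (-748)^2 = 559504.75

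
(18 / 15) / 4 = 3 / 10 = 0.30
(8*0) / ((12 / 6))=0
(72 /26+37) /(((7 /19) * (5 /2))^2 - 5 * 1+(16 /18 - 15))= -2.18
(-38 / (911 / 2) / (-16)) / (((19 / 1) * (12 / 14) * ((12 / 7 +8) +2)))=49 / 1792848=0.00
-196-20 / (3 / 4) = -668 / 3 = -222.67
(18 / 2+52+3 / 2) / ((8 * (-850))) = -0.01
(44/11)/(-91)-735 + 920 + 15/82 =1381507/7462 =185.14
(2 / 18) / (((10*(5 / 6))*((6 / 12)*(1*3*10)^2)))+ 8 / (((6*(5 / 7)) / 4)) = 252001 / 33750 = 7.47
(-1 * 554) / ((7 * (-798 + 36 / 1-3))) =554 / 5355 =0.10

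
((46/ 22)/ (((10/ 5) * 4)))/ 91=23/ 8008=0.00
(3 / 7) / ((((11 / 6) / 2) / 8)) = 288 / 77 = 3.74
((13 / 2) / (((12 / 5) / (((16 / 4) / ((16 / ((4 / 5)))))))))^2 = 169 / 576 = 0.29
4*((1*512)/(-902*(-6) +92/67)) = 17152/45337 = 0.38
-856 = -856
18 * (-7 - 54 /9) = -234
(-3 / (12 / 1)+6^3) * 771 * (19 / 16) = 12642087 / 64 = 197532.61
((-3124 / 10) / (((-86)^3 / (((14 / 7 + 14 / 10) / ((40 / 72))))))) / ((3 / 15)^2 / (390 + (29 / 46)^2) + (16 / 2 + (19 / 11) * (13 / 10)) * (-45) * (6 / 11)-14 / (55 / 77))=-1327113169877 / 119684282059148340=-0.00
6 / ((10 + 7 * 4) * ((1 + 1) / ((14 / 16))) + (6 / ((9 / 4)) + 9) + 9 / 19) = 1197 / 19750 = 0.06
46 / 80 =0.58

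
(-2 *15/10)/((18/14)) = -7/3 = -2.33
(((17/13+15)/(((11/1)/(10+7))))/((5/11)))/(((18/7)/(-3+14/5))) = -12614/2925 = -4.31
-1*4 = -4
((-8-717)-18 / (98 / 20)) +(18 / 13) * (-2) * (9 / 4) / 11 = -5109784 / 7007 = -729.24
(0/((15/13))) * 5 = 0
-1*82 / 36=-41 / 18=-2.28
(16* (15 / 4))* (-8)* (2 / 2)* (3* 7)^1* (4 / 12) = -3360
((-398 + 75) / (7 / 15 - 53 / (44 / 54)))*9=959310 / 21311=45.01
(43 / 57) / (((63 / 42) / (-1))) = -86 / 171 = -0.50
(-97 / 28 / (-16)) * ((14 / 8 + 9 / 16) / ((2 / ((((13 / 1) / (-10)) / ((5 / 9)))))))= -419913 / 716800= -0.59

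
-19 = -19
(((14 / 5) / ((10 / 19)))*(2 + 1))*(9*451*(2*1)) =3239082 / 25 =129563.28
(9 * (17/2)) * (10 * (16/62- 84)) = -1985940/31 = -64062.58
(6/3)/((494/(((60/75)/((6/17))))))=34/3705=0.01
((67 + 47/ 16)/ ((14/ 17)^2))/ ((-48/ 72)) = -970173/ 6272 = -154.68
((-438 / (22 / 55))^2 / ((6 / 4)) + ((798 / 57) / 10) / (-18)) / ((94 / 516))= 3093484199 / 705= 4387920.85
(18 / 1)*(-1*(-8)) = 144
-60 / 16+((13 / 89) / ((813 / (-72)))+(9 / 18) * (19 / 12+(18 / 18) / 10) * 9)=3677727 / 964760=3.81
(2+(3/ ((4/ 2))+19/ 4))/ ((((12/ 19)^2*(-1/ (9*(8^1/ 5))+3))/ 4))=11913/ 422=28.23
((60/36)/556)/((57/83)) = 415/95076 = 0.00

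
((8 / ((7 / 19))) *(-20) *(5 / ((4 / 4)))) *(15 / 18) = -38000 / 21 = -1809.52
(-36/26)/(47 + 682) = -0.00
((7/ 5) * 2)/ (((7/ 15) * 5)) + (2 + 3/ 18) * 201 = 436.70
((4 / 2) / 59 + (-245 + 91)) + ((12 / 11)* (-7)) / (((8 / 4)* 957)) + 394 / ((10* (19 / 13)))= -2498068899 / 19667945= -127.01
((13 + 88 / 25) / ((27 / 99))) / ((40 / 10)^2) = 4543 / 1200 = 3.79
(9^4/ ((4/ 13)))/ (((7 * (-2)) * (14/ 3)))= -255879/ 784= -326.38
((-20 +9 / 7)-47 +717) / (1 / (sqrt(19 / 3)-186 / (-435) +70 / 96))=36704509 / 48720 +4559 *sqrt(57) / 21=2392.41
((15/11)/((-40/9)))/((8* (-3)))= 9/704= 0.01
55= 55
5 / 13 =0.38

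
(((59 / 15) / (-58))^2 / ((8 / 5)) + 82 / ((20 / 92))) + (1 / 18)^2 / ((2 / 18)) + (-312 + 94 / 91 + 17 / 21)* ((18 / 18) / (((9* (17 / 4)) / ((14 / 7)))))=2029052188129 / 5620436640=361.01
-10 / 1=-10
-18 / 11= -1.64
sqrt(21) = 4.58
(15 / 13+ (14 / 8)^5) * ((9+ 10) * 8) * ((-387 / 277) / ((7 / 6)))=-5158519209 / 1613248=-3197.60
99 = 99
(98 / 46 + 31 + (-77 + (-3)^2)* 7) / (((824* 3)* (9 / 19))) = -96767 / 255852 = -0.38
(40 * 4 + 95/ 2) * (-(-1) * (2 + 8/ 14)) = 3735/ 7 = 533.57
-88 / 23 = -3.83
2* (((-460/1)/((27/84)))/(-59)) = 25760/531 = 48.51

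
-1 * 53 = -53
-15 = -15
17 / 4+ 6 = 41 / 4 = 10.25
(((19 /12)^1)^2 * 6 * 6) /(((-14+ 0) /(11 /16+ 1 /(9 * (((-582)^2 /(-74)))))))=-432329629 /97552512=-4.43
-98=-98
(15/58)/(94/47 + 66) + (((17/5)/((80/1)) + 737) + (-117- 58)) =110835531/197200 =562.05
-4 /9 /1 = -4 /9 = -0.44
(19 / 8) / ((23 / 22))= 209 / 92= 2.27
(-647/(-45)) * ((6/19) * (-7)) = -9058/285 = -31.78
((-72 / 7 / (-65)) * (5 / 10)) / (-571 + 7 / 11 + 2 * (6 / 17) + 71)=-748 / 4714255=-0.00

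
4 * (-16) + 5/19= -1211/19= -63.74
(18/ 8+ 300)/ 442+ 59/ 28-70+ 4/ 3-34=-285245/ 2856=-99.88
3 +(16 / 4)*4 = 19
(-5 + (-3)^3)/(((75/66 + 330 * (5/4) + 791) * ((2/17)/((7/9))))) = -2992/17037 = -0.18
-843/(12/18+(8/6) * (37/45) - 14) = 113805/1652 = 68.89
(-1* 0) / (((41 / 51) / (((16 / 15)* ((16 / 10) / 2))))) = 0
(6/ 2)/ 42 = 1/ 14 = 0.07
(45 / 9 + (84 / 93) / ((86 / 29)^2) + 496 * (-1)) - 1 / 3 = -84470545 / 171957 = -491.23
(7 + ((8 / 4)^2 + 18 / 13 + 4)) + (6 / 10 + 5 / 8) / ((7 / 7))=9157 / 520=17.61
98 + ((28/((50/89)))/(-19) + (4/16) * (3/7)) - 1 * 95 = 6437/13300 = 0.48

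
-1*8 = -8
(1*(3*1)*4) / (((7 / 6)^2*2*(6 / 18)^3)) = 5832 / 49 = 119.02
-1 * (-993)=993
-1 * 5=-5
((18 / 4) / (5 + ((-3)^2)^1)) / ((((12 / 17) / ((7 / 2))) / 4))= 51 / 8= 6.38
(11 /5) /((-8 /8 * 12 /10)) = -11 /6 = -1.83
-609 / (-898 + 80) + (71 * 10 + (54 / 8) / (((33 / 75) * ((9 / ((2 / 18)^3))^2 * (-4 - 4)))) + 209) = 211110328583423 / 229531493664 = 919.74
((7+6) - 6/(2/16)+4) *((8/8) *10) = -310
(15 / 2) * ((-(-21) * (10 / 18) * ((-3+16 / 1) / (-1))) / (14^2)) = -325 / 56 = -5.80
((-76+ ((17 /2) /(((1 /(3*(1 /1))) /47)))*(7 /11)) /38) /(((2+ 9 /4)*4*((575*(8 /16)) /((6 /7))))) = 45321 /14300825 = 0.00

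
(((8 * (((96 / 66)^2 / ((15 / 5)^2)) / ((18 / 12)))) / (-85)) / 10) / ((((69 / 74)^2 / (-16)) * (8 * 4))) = 5607424 / 6610529475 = 0.00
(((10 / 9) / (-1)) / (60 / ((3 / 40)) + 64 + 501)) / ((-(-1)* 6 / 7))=-1 / 1053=-0.00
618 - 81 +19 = 556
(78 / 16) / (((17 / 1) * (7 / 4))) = 39 / 238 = 0.16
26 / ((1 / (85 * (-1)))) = -2210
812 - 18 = 794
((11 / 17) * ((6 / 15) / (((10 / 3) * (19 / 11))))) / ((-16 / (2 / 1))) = -363 / 64600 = -0.01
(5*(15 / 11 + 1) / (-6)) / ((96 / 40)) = -325 / 396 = -0.82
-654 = -654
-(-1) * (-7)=-7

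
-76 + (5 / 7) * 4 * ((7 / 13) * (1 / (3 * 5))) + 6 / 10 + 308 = 45377 / 195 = 232.70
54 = 54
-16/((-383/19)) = 304/383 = 0.79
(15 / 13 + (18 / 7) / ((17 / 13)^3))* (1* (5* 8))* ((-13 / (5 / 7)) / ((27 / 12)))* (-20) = 219725440 / 14739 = 14907.76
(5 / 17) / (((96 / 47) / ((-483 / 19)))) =-37835 / 10336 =-3.66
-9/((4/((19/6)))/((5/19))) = -15/8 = -1.88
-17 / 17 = -1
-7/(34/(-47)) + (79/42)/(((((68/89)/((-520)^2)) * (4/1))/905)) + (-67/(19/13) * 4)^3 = 707392095821875/4897326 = 144444559.30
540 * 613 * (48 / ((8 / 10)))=19861200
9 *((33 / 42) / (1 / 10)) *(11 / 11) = 70.71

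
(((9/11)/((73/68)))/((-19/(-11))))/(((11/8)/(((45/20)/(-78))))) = -1836/198341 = -0.01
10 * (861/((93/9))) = 25830/31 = 833.23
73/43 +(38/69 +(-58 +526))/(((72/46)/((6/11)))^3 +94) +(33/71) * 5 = 52465373003/6554152923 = 8.00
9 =9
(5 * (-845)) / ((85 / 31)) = -26195 / 17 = -1540.88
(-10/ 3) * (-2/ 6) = 10/ 9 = 1.11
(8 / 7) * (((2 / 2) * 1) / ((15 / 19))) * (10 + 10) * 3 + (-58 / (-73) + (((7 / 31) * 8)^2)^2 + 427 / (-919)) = 97.84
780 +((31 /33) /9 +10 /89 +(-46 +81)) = 21548624 /26433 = 815.22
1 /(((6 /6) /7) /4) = 28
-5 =-5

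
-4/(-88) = 1/22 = 0.05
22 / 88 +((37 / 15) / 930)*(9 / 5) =0.25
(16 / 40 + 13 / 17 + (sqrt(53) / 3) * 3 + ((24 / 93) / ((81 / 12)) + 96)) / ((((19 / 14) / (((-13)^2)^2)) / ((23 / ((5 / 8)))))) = 73573136 * sqrt(53) / 95 + 508795242727408 / 6758775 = 80917320.71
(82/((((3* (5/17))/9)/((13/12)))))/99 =9061/990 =9.15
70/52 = 35/26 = 1.35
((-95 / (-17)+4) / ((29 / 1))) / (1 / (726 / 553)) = 0.43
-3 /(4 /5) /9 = -5 /12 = -0.42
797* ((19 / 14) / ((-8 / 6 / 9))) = -408861 / 56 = -7301.09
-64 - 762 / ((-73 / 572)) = 431192 / 73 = 5906.74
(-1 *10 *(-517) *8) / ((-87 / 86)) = -3556960 / 87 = -40884.60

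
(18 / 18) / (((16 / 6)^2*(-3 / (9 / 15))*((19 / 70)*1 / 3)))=-189 / 608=-0.31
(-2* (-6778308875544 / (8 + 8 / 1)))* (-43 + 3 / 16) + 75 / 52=-7545105067089615 / 208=-36274543591777.00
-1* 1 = -1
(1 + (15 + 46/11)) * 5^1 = 1110/11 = 100.91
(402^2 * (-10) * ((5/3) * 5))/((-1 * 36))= 1122250/3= 374083.33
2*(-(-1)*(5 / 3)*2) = 20 / 3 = 6.67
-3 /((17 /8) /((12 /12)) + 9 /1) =-24 /89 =-0.27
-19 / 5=-3.80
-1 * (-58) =58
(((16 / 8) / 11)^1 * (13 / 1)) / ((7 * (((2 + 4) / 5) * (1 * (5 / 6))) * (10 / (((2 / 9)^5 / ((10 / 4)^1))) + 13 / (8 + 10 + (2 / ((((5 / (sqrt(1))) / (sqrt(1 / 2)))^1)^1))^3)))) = 173056 * sqrt(2) / 1699040693230042855 + 8882781740352 / 1213600495164316325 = 0.00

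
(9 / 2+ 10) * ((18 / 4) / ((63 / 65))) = 1885 / 28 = 67.32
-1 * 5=-5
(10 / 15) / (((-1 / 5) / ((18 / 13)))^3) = -221.21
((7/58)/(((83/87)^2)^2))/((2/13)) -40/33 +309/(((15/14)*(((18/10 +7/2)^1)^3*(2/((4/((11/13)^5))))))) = 118344885810482661019/13654778200961620404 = 8.67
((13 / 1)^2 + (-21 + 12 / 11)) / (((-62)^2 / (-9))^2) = 16605 / 20317462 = 0.00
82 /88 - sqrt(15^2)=-619 /44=-14.07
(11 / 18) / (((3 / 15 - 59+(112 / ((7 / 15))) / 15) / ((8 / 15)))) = -22 / 2889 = -0.01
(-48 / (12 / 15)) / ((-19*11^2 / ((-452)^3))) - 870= -5542724610 / 2299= -2410928.49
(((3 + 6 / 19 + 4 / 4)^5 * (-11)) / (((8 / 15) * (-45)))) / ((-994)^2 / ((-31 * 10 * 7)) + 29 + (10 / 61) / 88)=-2120733856560880 / 1317447553220517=-1.61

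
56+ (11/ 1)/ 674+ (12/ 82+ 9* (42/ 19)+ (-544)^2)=155419946689/ 525046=296012.06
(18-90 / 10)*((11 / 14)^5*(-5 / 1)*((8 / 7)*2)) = -7247295 / 235298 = -30.80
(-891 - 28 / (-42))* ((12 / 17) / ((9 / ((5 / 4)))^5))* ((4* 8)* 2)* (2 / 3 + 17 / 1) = -442384375 / 12045996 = -36.72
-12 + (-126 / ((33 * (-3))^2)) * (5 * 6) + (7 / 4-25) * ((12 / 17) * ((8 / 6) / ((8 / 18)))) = -380263 / 6171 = -61.62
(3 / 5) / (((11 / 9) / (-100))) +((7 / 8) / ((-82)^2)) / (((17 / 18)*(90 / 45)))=-493809867 / 10059104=-49.09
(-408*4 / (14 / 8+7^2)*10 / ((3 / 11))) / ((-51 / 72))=337920 / 203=1664.63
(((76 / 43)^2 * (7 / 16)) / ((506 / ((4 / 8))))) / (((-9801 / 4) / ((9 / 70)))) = -361 / 5094309330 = -0.00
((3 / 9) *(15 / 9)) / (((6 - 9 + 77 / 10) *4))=25 / 846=0.03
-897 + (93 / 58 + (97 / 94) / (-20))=-48819833 / 54520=-895.45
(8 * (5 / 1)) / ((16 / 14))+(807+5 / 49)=41263 / 49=842.10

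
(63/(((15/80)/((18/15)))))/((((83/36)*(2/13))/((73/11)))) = 34437312/4565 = 7543.77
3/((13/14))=42/13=3.23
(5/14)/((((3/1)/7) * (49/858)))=715/49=14.59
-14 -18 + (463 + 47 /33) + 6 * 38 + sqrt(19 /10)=sqrt(190) /10 + 21794 /33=661.80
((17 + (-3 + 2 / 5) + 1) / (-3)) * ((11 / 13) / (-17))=847 / 3315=0.26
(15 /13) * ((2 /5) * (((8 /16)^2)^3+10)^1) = 1923 /416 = 4.62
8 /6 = 4 /3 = 1.33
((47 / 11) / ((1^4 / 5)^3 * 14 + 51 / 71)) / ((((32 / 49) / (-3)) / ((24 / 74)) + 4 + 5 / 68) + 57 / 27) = 12508744500 / 13402051883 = 0.93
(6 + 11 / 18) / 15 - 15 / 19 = -1789 / 5130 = -0.35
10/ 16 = 0.62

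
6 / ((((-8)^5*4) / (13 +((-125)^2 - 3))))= -0.72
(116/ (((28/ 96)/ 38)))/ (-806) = -52896/ 2821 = -18.75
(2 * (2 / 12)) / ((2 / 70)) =35 / 3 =11.67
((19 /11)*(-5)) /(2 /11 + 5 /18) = -1710 /91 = -18.79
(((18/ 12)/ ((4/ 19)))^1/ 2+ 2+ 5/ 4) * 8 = 109/ 2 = 54.50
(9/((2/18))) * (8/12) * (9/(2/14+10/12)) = 20412/41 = 497.85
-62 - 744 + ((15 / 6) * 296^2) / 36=47506 / 9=5278.44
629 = 629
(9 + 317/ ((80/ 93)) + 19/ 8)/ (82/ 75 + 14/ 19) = 8661435/ 41728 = 207.57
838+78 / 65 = 4196 / 5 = 839.20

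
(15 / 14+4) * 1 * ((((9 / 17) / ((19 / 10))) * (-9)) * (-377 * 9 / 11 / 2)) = 97565715 / 49742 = 1961.44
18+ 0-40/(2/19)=-362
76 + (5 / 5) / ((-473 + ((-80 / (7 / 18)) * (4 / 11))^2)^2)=70112298697066205 / 922530245551489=76.00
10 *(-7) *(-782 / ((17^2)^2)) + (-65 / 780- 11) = -614789 / 58956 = -10.43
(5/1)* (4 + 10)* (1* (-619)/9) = -43330/9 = -4814.44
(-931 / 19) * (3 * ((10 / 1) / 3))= -490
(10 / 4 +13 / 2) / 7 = 9 / 7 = 1.29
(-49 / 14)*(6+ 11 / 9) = -455 / 18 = -25.28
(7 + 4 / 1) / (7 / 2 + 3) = 22 / 13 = 1.69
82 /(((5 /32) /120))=62976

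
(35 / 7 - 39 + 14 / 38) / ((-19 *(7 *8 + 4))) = 213 / 7220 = 0.03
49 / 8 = 6.12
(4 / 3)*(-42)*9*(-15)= 7560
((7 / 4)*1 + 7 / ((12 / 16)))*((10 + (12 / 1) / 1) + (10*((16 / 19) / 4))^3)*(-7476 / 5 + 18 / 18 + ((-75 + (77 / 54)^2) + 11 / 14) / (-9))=-146680313948177 / 284222520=-516075.62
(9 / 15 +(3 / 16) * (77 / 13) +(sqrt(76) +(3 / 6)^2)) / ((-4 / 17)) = -17 * sqrt(19) / 2- 34663 / 4160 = -45.38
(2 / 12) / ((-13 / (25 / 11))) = -25 / 858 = -0.03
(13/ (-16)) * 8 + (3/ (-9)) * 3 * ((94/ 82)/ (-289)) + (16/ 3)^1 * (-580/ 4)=-55441189/ 71094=-779.83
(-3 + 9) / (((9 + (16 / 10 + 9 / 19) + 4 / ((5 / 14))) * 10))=57 / 2116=0.03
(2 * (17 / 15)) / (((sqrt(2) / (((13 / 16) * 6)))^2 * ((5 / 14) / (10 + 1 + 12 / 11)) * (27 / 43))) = 115014809 / 79200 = 1452.21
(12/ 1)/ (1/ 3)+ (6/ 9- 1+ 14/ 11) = 1219/ 33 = 36.94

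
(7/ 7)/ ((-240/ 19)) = -0.08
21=21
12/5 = 2.40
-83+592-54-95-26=334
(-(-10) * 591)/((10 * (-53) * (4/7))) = -19.51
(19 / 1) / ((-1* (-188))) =19 / 188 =0.10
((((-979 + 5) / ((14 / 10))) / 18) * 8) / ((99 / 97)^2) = -183287320 / 617463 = -296.84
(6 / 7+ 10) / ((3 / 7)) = 76 / 3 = 25.33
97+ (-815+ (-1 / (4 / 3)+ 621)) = -391 / 4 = -97.75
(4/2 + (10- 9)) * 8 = 24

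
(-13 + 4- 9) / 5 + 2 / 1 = -8 / 5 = -1.60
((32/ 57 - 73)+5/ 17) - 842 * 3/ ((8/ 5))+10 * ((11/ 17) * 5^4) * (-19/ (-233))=-1193111011/ 903108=-1321.12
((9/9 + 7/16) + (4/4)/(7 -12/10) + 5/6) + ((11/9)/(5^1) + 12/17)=1204583/354960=3.39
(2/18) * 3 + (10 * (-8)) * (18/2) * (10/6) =-1199.67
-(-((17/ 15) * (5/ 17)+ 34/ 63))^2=-3025/ 3969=-0.76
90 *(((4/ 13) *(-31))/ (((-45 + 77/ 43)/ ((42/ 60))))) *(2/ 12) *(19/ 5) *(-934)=-496763778/ 60385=-8226.61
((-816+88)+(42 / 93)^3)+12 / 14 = -151616982 / 208537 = -727.05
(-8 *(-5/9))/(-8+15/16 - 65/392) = -31360/51003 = -0.61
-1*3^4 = -81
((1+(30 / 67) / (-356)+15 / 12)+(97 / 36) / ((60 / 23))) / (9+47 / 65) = 549476629 / 1628042112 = 0.34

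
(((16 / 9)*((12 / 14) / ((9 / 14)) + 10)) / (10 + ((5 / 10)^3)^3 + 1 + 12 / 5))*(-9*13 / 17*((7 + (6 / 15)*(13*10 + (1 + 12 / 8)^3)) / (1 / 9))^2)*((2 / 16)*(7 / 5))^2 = -18745809264 / 171545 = -109276.34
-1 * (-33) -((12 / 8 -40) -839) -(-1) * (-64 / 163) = 910.11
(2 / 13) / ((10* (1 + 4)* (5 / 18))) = 18 / 1625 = 0.01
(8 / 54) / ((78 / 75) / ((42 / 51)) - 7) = -175 / 6777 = -0.03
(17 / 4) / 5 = 17 / 20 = 0.85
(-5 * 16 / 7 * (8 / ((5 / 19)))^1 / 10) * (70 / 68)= -35.76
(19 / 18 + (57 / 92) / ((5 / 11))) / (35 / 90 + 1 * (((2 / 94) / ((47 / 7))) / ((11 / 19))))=243305887 / 39672010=6.13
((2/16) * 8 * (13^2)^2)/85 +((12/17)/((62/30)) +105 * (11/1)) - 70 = 3745266/2635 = 1421.35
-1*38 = -38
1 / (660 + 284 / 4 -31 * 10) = 1 / 421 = 0.00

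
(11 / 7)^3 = 1331 / 343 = 3.88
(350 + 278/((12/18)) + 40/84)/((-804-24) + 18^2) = -16117/10584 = -1.52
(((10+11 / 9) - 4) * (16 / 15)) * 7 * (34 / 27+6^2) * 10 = 14647360 / 729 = 20092.40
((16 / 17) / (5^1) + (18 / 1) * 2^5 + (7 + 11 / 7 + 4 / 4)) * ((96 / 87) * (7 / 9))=11152864 / 22185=502.72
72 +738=810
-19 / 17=-1.12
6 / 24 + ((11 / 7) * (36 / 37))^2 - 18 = -15.41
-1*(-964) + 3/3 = 965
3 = 3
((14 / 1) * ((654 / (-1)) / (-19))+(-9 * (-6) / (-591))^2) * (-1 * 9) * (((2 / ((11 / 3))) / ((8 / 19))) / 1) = -218050380 / 38809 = -5618.55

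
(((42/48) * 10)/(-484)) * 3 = -105/1936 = -0.05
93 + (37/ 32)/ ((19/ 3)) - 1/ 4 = 56503/ 608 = 92.93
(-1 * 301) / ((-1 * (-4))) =-301 / 4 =-75.25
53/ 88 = 0.60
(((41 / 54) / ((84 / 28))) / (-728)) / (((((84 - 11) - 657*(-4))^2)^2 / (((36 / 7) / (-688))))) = 41 / 839708806861549550016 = 0.00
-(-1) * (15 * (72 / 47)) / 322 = 540 / 7567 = 0.07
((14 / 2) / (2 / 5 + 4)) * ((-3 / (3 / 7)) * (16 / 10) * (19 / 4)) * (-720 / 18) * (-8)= -297920 / 11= -27083.64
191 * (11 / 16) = 2101 / 16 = 131.31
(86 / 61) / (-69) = -86 / 4209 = -0.02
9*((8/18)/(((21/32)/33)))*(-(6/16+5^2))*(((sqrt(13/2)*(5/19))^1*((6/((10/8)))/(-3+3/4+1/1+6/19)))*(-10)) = -2449920*sqrt(26)/71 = -175946.34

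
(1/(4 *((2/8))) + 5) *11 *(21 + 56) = 5082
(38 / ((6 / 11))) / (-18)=-209 / 54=-3.87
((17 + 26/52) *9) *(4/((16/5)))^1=1575/8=196.88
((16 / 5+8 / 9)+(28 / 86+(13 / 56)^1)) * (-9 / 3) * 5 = -69.70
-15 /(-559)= 15 /559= 0.03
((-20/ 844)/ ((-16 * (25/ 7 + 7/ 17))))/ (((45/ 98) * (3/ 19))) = 110789/ 21603024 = 0.01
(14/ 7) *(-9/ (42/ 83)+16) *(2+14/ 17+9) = -5025/ 119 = -42.23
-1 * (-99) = 99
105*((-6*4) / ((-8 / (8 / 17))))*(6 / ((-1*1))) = -15120 / 17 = -889.41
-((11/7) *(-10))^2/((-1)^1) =12100/49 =246.94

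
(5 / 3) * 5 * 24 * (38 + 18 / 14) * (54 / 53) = 2970000 / 371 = 8005.39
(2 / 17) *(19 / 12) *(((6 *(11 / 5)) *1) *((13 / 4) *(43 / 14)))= 116831 / 4760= 24.54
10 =10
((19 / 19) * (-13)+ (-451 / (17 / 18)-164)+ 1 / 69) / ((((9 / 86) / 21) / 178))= -82268590376 / 3519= -23378400.22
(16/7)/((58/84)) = 96/29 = 3.31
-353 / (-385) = 0.92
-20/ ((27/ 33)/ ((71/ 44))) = -355/ 9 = -39.44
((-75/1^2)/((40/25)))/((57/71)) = -8875/152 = -58.39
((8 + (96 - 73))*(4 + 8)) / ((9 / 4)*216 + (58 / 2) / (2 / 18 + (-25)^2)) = 24056 / 31431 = 0.77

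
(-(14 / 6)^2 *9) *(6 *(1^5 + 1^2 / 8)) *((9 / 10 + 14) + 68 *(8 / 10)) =-916839 / 40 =-22920.98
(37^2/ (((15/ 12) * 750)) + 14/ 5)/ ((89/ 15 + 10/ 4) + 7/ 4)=31952/ 76375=0.42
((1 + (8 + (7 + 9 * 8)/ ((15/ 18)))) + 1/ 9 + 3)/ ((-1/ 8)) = -38488/ 45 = -855.29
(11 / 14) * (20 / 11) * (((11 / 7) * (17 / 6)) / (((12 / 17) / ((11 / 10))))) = 34969 / 3528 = 9.91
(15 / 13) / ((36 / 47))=1.51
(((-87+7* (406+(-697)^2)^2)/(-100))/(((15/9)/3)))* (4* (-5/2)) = 7446758325696/25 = 297870333027.84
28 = 28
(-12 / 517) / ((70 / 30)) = -36 / 3619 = -0.01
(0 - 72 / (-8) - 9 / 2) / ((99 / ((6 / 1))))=0.27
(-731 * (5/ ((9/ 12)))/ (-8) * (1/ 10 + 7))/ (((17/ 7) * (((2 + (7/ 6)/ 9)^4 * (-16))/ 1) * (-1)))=3785808537/ 699602500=5.41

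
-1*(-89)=89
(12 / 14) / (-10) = -3 / 35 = -0.09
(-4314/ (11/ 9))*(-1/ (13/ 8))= 310608/ 143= 2172.08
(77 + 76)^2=23409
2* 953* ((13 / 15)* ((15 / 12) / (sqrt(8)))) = 12389* sqrt(2) / 24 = 730.03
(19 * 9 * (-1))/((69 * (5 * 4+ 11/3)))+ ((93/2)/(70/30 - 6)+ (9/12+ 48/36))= -2307139/215556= -10.70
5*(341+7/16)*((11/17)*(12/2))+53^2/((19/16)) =23238889/2584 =8993.38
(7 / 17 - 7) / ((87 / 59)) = -6608 / 1479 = -4.47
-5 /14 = -0.36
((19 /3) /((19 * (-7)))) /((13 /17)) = -17 /273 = -0.06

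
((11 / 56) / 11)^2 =1 / 3136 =0.00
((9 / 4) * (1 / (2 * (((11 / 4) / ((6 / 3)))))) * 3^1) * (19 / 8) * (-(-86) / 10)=22059 / 440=50.13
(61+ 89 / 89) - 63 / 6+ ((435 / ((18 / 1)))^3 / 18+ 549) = 5383369 / 3888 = 1384.61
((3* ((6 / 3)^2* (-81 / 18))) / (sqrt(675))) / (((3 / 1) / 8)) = -16* sqrt(3) / 5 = -5.54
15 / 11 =1.36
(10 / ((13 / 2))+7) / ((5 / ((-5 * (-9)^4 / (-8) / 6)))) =242757 / 208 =1167.10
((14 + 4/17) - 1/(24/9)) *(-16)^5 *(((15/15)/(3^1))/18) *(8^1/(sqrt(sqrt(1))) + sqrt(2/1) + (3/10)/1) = -1025343488/459 - 123535360 *sqrt(2)/459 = -2614485.55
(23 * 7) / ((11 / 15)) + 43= 2888 / 11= 262.55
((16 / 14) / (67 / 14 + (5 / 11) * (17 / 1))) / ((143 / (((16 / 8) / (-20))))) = -0.00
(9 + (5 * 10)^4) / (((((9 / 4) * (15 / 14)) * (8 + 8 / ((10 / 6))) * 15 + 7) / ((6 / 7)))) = 37500054 / 3289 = 11401.66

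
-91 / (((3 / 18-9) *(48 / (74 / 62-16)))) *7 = -292383 / 13144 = -22.24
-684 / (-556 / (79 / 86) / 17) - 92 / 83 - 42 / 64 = 276964985 / 15874912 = 17.45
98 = 98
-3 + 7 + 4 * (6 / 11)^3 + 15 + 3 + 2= 32808 / 1331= 24.65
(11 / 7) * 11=121 / 7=17.29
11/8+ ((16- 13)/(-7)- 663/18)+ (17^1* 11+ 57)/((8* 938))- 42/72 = -410143/11256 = -36.44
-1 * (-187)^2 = -34969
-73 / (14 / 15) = -78.21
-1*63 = -63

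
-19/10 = -1.90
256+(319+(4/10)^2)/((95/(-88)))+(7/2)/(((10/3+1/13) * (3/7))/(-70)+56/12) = -1171436691/30122125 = -38.89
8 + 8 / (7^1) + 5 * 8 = 344 / 7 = 49.14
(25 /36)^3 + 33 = 1555273 /46656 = 33.33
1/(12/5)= 5/12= 0.42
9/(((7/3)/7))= 27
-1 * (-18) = 18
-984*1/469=-984/469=-2.10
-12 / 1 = -12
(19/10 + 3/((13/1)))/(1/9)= 2493/130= 19.18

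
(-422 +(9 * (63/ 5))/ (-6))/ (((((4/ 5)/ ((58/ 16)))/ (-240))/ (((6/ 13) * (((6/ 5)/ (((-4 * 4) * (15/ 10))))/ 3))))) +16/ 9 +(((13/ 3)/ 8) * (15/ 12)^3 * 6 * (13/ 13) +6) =-110048819/ 29952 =-3674.17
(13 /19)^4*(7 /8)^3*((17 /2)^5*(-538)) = -3741660818536459 /1067589632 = -3504774.41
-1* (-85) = 85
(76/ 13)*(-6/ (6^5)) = -19/ 4212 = -0.00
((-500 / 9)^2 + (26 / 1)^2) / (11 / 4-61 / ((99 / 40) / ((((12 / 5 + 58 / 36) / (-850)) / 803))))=1368.08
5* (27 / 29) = 135 / 29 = 4.66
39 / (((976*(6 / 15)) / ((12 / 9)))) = 65 / 488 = 0.13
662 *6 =3972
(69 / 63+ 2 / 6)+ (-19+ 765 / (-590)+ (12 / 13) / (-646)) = -65446371 / 3468374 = -18.87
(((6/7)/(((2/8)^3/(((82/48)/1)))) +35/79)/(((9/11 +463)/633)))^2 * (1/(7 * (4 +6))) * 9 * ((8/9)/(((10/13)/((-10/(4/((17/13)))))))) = -2234602013441484753/278611613589260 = -8020.49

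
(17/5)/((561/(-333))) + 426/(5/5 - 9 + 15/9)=-69.28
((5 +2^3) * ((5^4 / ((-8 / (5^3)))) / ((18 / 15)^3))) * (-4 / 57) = 126953125 / 24624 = 5155.67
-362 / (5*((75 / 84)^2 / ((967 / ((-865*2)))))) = 137221168 / 2703125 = 50.76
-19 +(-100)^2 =9981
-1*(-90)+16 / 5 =466 / 5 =93.20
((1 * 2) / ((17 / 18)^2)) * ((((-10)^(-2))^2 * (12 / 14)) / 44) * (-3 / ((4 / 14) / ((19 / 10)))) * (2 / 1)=-13851 / 79475000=-0.00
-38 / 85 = -0.45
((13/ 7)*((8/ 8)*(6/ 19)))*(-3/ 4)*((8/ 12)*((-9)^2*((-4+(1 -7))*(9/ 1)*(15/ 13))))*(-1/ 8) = -308.32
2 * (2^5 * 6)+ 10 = 394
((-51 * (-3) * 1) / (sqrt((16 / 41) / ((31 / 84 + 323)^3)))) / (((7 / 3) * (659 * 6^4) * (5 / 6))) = 461771 * sqrt(23387343) / 2603946240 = 0.86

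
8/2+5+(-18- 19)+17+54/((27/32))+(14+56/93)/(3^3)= 134441/2511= 53.54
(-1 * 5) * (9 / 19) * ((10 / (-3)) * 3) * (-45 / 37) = -20250 / 703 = -28.81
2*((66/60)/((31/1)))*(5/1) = 11/31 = 0.35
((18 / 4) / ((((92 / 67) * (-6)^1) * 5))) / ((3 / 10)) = -67 / 184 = -0.36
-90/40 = -9/4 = -2.25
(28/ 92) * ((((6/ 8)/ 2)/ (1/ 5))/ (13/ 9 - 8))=-0.09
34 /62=17 /31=0.55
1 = 1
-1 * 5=-5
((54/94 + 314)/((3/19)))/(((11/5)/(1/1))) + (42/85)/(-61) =7282656233/8041935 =905.59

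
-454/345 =-1.32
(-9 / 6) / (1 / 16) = -24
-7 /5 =-1.40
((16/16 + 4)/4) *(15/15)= 5/4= 1.25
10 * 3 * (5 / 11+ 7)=2460 / 11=223.64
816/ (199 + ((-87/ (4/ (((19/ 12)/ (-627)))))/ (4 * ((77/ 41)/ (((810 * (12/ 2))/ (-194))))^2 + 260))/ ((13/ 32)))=75293478620385168/ 18362060532035027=4.10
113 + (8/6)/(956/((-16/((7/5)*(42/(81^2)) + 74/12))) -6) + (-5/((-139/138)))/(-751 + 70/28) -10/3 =109.66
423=423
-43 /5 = -8.60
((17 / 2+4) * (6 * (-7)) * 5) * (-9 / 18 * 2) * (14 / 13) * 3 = 110250 / 13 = 8480.77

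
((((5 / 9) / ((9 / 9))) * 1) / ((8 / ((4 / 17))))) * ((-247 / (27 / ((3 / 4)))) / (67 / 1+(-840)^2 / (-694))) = 428545 / 3630333816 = 0.00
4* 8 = 32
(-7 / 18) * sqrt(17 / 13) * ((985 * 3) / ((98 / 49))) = -6895 * sqrt(221) / 156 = -657.06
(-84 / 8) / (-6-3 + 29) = -21 / 40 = -0.52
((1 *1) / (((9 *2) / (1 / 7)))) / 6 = 1 / 756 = 0.00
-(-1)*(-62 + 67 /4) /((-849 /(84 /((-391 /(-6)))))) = 7602 /110653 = 0.07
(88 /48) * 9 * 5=165 /2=82.50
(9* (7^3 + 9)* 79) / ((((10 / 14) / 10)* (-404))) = -875952 / 101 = -8672.79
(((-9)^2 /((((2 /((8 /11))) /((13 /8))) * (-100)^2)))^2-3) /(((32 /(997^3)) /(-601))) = 86481506589603830000643 /1548800000000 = 55837749605.89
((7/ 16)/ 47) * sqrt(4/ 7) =sqrt(7)/ 376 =0.01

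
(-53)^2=2809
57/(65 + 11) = 0.75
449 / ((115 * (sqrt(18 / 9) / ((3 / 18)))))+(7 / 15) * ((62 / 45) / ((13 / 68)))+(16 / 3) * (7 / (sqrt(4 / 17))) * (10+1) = 449 * sqrt(2) / 1380+29512 / 8775+616 * sqrt(17) / 3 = 850.43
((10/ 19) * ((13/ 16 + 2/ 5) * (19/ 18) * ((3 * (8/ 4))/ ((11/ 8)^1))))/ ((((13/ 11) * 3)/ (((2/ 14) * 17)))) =1649/ 819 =2.01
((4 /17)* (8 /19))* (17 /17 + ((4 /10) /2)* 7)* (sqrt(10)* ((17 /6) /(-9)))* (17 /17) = -64* sqrt(10) /855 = -0.24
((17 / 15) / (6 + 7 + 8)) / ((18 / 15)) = 17 / 378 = 0.04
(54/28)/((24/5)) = 45/112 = 0.40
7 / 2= 3.50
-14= -14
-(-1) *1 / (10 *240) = 1 / 2400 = 0.00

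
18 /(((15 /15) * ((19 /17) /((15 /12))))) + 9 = 1107 /38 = 29.13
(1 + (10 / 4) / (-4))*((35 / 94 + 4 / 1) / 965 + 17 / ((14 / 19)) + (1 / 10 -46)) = -43477743 / 5079760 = -8.56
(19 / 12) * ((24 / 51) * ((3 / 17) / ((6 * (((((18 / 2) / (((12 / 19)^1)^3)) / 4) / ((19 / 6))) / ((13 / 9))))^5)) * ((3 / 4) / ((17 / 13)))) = 2591373349879808 / 7582750018592854905963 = 0.00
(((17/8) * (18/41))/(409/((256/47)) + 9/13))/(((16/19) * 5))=151164/51701615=0.00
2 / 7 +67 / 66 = 601 / 462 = 1.30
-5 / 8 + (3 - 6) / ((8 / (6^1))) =-23 / 8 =-2.88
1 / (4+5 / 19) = 19 / 81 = 0.23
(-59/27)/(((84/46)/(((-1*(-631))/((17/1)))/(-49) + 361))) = -203605637/472311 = -431.08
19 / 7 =2.71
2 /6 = 0.33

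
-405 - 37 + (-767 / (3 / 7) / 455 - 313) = -11384 / 15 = -758.93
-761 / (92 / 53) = -40333 / 92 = -438.40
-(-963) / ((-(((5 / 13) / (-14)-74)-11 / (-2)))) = 87633 / 6236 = 14.05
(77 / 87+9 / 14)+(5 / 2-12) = -4855 / 609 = -7.97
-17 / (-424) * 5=85 / 424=0.20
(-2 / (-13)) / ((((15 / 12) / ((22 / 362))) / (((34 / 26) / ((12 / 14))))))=5236 / 458835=0.01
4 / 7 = 0.57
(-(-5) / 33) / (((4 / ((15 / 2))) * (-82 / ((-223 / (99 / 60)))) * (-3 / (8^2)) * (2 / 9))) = -223000 / 4961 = -44.95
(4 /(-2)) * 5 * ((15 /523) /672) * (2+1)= -75 /58576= -0.00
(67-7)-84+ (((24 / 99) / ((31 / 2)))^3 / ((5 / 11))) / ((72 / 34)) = -105113355352 / 4379723865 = -24.00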